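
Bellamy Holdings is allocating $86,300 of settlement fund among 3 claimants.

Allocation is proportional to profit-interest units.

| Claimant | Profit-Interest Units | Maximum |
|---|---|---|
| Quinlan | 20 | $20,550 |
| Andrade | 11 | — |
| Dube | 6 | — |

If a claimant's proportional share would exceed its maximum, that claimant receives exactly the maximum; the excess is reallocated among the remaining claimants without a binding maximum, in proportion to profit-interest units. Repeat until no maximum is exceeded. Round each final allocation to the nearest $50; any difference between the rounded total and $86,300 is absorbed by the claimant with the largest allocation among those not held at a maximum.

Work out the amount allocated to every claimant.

Total profit-interest units = 37.
Pro-rata shares before constraints: Quinlan 46,648.65; Andrade 25,656.76; Dube 13,994.59.
Held at cap: Quinlan ($20,550); remaining pool $65,750 reallocated over remaining profit-interest units 17.
Shares after redistribution: Andrade 42,544.12 → $42,550; Dube 23,205.88 → $23,200.

Quinlan: $20,550 | Andrade: $42,550 | Dube: $23,200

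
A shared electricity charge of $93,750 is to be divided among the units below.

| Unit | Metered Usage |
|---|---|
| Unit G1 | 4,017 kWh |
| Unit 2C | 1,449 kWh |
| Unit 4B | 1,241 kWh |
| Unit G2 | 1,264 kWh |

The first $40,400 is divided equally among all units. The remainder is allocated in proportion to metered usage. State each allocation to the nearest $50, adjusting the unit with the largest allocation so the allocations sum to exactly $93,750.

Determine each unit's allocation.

Equal tier: $40,400 ÷ 4 = $10,100 apiece.
Remainder $53,350 by metered usage (total 7,971): Unit G1 26,885.83 → $26,900; Unit 2C 9,698.17 → $9,700; Unit 4B 8,306.03 → $8,300; Unit G2 8,459.97 → $8,450.
Totals: Unit G1 $10,100 + $26,900 = $37,000; Unit 2C $10,100 + $9,700 = $19,800; Unit 4B $10,100 + $8,300 = $18,400; Unit G2 $10,100 + $8,450 = $18,550.

Unit G1: $37,000; Unit 2C: $19,800; Unit 4B: $18,400; Unit G2: $18,550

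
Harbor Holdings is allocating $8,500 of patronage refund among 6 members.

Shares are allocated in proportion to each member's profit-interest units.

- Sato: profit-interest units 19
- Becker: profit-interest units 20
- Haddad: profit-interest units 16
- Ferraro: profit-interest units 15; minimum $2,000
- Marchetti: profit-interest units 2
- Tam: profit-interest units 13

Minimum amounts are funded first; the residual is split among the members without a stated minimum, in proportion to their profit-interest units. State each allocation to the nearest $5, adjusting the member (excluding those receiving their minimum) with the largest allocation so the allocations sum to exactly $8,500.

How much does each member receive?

Sato: $1,765 | Becker: $1,860 | Haddad: $1,485 | Ferraro: $2,000 | Marchetti: $185 | Tam: $1,205

Fund the minimums — Ferraro $2,000. Balance $6,500.
Balance split over remaining profit-interest units 70: Sato 1,764.29 → $1,765; Becker 1,857.14 → $1,855; Haddad 1,485.71 → $1,485; Marchetti 185.71 → $185; Tam 1,207.14 → $1,205.
Rounding difference +$5 applied to Becker → $1,860.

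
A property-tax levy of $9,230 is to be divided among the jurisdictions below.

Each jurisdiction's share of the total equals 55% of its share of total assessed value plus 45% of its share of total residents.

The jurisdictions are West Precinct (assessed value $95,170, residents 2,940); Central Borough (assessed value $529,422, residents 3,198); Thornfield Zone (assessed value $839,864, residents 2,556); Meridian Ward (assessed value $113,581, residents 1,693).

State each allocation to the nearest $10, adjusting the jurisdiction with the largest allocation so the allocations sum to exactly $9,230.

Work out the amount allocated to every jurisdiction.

West Precinct: $1,480; Central Borough: $2,980; Thornfield Zone: $3,730; Meridian Ward: $1,040

Assessed value total 1,578,037; residents total 10,387.
Combined weights (55% assessed value + 45% residents): West Precinct 0.1605; Central Borough 0.3231; Thornfield Zone 0.4035; Meridian Ward 0.1129.
Unrounded shares: West Precinct 1,481.79; Central Borough 2,981.94; Thornfield Zone 3,723.90; Meridian Ward 1,042.37.
After rounding ($10): West Precinct $1,480; Central Borough $2,980; Thornfield Zone $3,720; Meridian Ward $1,040. Sum = $9,220.
Difference $9,230 − $9,220 = +$10 applied to largest allocation (Thornfield Zone): Thornfield Zone becomes $3,730.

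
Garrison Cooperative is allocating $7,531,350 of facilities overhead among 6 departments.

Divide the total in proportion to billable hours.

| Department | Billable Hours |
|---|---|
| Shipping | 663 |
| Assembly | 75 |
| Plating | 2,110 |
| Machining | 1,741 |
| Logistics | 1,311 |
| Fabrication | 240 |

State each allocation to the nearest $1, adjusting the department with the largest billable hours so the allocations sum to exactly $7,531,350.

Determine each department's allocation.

Combined billable hours = 663 + 75 + 2,110 + 1,741 + 1,311 + 240 = 6,140.
Proportional shares: Shipping 813,238.61; Assembly 91,995.32; Plating 2,588,134.93; Machining 2,135,517.97; Logistics 1,608,078.15; Fabrication 294,385.02.
Rounded to nearest $1: Shipping $813,239; Assembly $91,995; Plating $2,588,135; Machining $2,135,518; Logistics $1,608,078; Fabrication $294,385. Sum = $7,531,350.
Sum already equals the total — no adjustment.

Shipping: $813,239 · Assembly: $91,995 · Plating: $2,588,135 · Machining: $2,135,518 · Logistics: $1,608,078 · Fabrication: $294,385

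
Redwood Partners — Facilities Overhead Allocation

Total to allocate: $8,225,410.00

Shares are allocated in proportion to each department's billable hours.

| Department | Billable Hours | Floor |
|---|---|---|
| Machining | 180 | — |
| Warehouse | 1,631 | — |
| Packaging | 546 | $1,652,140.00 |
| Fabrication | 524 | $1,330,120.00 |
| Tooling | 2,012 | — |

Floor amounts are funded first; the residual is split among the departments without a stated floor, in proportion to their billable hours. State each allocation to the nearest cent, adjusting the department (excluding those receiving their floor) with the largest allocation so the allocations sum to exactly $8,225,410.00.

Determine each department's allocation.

Machining: $246,865.55; Warehouse: $2,236,876.18; Packaging: $1,652,140.00; Fabrication: $1,330,120.00; Tooling: $2,759,408.27

Fund the minimums — Packaging $1,652,140.00; Fabrication $1,330,120.00. Balance $5,243,150.00.
Balance split over remaining billable hours 3,823: Machining 246,865.5506 → $246,865.55; Warehouse 2,236,876.1836 → $2,236,876.18; Tooling 2,759,408.2658 → $2,759,408.27.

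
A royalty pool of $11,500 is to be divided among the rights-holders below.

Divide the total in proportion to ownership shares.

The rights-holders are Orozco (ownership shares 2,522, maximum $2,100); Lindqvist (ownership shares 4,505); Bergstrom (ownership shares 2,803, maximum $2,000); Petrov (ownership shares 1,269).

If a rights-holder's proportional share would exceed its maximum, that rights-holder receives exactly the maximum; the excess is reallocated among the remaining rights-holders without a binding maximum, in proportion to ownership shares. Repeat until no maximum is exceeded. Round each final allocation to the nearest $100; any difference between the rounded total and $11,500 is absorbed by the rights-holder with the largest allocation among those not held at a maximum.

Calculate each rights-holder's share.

Total ownership shares = 11,099.
Unconstrained shares: Orozco 2,613.12; Lindqvist 4,667.76; Bergstrom 2,904.27; Petrov 1,314.85.
Cap binds for Orozco ($2,100), Bergstrom ($2,000); balance $7,400 reallocated over remaining ownership shares 5,774.
Shares after redistribution: Lindqvist 5,773.64 → $5,800; Petrov 1,626.36 → $1,600.

Orozco: $2,100 · Lindqvist: $5,800 · Bergstrom: $2,000 · Petrov: $1,600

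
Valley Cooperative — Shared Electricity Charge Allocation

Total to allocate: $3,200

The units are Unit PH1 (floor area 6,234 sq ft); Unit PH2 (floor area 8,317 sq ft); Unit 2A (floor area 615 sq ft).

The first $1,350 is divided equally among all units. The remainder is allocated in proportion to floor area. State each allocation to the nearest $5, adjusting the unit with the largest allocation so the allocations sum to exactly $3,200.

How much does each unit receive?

Unit PH1: $1,210; Unit PH2: $1,465; Unit 2A: $525

First tranche $1,350 split equally: $450 each.
Remainder $1,850 by floor area (total 15,166): Unit PH1 760.44 → $760; Unit PH2 1,014.54 → $1,015; Unit 2A 75.02 → $75.
Totals: Unit PH1 $450 + $760 = $1,210; Unit PH2 $450 + $1,015 = $1,465; Unit 2A $450 + $75 = $525.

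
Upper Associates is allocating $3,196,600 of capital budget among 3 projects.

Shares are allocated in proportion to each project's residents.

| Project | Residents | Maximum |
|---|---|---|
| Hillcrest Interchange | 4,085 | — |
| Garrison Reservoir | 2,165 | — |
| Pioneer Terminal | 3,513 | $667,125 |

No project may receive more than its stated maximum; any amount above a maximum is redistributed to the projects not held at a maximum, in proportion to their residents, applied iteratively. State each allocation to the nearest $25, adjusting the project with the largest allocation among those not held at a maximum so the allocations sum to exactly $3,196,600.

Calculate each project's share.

Hillcrest Interchange: $1,653,275; Garrison Reservoir: $876,200; Pioneer Terminal: $667,125

Residents total: 9,763.
Unconstrained shares: Hillcrest Interchange 1,337,510.09; Garrison Reservoir 708,863.98; Pioneer Terminal 1,150,225.93.
Cap binds for Pioneer Terminal ($667,125); balance $2,529,475 reallocated over remaining residents 6,250.
Shares after redistribution: Hillcrest Interchange 1,653,264.86 → $1,653,275; Garrison Reservoir 876,210.14 → $876,200.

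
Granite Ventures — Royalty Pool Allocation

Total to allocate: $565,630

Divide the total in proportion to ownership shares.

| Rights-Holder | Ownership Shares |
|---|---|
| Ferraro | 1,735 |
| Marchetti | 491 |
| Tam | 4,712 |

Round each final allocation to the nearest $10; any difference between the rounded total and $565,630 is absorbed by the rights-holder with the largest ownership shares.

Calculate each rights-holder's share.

Ferraro: $141,450 · Marchetti: $40,030 · Tam: $384,150

Ownership shares total: 1,735 + 491 + 4,712 = 6,938.
Unrounded shares: Ferraro 141,448.26; Marchetti 40,029.45; Tam 384,152.29.
After rounding ($10): Ferraro $141,450; Marchetti $40,030; Tam $384,150. Sum = $565,630.
Sum already equals the total — no adjustment.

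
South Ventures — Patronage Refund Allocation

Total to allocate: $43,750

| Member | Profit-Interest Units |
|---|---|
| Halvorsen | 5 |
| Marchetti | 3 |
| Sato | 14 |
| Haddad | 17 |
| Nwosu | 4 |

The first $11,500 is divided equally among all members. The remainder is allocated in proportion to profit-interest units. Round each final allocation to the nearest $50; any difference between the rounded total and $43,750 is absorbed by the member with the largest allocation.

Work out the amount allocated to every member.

Halvorsen: $6,050 | Marchetti: $4,550 | Sato: $12,800 | Haddad: $15,050 | Nwosu: $5,300

Equal tier: $11,500 ÷ 5 = $2,300 apiece.
Remainder $32,250 by profit-interest units (total 43): Halvorsen 3,750.00 → $3,750; Marchetti 2,250.00 → $2,250; Sato 10,500.00 → $10,500; Haddad 12,750.00 → $12,750; Nwosu 3,000.00 → $3,000.
Totals: Halvorsen $2,300 + $3,750 = $6,050; Marchetti $2,300 + $2,250 = $4,550; Sato $2,300 + $10,500 = $12,800; Haddad $2,300 + $12,750 = $15,050; Nwosu $2,300 + $3,000 = $5,300.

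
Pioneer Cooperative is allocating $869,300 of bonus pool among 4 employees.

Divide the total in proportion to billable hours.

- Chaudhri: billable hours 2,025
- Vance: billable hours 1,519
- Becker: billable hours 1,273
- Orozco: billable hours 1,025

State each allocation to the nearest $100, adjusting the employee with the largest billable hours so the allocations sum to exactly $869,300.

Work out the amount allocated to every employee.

Chaudhri: $301,400; Vance: $226,000; Becker: $189,400; Orozco: $152,500

Sum of billable hours: 2,025 + 1,519 + 1,273 + 1,025 = 5,842.
Pro-rata amounts: Chaudhri 301,323.60; Vance 226,029.90; Becker 189,424.67; Orozco 152,521.82.
At nearest $100: Chaudhri $301,300; Vance $226,000; Becker $189,400; Orozco $152,500. Sum = $869,200.
Difference $869,300 − $869,200 = +$100 applied to largest billable hours (Chaudhri): Chaudhri becomes $301,400.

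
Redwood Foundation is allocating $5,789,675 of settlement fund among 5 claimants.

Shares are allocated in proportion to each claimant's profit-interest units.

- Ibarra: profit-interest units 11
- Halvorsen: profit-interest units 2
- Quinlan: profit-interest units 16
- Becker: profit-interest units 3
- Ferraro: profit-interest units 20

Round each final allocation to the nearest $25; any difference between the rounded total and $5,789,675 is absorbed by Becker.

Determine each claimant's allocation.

Sum of profit-interest units: 52.
Unrounded shares: Ibarra 11/52 × $5,789,675 = 1,224,738.94; Halvorsen 2/52 × $5,789,675 = 222,679.81; Quinlan 16/52 × $5,789,675 = 1,781,438.46; Becker 3/52 × $5,789,675 = 334,019.71; Ferraro 20/52 × $5,789,675 = 2,226,798.08.
After rounding ($25): Ibarra $1,224,750; Halvorsen $222,675; Quinlan $1,781,450; Becker $334,025; Ferraro $2,226,800. Sum = $5,789,700.
Difference $5,789,675 − $5,789,700 = −$25 applied to Becker: Becker becomes $334,000.

Ibarra: $1,224,750 · Halvorsen: $222,675 · Quinlan: $1,781,450 · Becker: $334,000 · Ferraro: $2,226,800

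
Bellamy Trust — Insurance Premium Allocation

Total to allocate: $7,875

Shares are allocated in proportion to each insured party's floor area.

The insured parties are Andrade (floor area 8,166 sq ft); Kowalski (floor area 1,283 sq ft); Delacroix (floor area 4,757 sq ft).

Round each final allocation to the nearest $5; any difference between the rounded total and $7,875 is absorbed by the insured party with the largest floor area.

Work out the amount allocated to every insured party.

Andrade: $4,530 · Kowalski: $710 · Delacroix: $2,635

Floor area total: 14,206.
Proportional shares: Andrade 8,166/14,206 × $7,875 = 4,526.77; Kowalski 1,283/14,206 × $7,875 = 711.22; Delacroix 4,757/14,206 × $7,875 = 2,637.01.
After rounding ($5): Andrade $4,525; Kowalski $710; Delacroix $2,635. Sum = $7,870.
Difference $7,875 − $7,870 = +$5 applied to largest floor area (Andrade): Andrade becomes $4,530.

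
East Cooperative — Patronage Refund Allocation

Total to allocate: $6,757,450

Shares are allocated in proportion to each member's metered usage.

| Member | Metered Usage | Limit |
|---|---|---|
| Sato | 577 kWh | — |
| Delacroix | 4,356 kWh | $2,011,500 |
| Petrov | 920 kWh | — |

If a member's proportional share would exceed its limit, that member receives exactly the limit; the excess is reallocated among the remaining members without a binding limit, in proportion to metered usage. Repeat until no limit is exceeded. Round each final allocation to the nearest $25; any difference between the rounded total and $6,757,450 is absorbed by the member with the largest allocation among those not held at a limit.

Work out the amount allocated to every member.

Sum of metered usage: 5,853.
Unconstrained shares: Sato 666,162.42; Delacroix 5,029,122.19; Petrov 1,062,165.39.
Held at cap: Delacroix ($2,011,500); remaining pool $4,745,950 reallocated over remaining metered usage 1,497.
Redistributed shares: Sato 1,829,267.30 → $1,829,275; Petrov 2,916,682.70 → $2,916,675.

Sato: $1,829,275; Delacroix: $2,011,500; Petrov: $2,916,675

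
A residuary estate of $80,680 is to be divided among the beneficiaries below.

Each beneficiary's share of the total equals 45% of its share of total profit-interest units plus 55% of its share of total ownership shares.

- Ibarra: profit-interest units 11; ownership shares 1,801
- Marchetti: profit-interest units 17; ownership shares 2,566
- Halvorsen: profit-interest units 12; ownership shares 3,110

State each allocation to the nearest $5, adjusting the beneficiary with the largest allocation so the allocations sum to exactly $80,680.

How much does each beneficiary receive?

Totals — profit-interest units 40, ownership shares 7,477.
Composite weights (45% profit-interest units + 55% ownership shares): Ibarra 0.2562; Marchetti 0.3800; Halvorsen 0.3638.
Raw shares: Ibarra 20,672.60; Marchetti 30,658.58; Halvorsen 29,348.82.
At nearest $5: Ibarra $20,675; Marchetti $30,660; Halvorsen $29,350. Sum = $80,685.
Difference $80,680 − $80,685 = −$5 applied to largest allocation (Marchetti): Marchetti becomes $30,655.

Ibarra: $20,675; Marchetti: $30,655; Halvorsen: $29,350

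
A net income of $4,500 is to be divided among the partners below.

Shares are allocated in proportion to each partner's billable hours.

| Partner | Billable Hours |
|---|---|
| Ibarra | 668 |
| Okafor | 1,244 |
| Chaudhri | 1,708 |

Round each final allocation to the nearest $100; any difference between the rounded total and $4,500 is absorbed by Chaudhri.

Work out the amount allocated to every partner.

Total billable hours = 3,620.
Proportional shares: Ibarra 668/3,620 × $4,500 = 830.39; Okafor 1,244/3,620 × $4,500 = 1,546.41; Chaudhri 1,708/3,620 × $4,500 = 2,123.20.
At nearest $100: Ibarra $800; Okafor $1,500; Chaudhri $2,100. Sum = $4,400.
Difference $4,500 − $4,400 = +$100 applied to Chaudhri: Chaudhri becomes $2,200.

Ibarra: $800 | Okafor: $1,500 | Chaudhri: $2,200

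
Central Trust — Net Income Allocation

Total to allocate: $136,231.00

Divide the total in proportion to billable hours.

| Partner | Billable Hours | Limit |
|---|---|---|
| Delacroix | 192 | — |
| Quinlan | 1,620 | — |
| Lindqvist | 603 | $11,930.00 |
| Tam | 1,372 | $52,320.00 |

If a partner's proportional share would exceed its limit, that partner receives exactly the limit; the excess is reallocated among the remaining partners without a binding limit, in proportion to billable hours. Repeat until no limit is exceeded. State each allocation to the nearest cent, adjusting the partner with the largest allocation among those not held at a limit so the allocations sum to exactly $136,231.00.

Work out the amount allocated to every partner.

Delacroix: $7,627.13; Quinlan: $64,353.87; Lindqvist: $11,930.00; Tam: $52,320.00

Sum of billable hours: 3,787.
Unconstrained shares: Delacroix 6,906.8793; Quinlan 58,276.7943; Lindqvist 21,691.9179; Tam 49,355.4085.
Cap binds for Lindqvist ($11,930.00); residual $124,301.00 reallocated over remaining billable hours 3,184.
Cap binds for Tam ($52,320.00); residual $71,981.00 reallocated over remaining billable hours 1,812.
Shares after redistribution: Delacroix 7,627.1258 → $7,627.13; Quinlan 64,353.8742 → $64,353.87.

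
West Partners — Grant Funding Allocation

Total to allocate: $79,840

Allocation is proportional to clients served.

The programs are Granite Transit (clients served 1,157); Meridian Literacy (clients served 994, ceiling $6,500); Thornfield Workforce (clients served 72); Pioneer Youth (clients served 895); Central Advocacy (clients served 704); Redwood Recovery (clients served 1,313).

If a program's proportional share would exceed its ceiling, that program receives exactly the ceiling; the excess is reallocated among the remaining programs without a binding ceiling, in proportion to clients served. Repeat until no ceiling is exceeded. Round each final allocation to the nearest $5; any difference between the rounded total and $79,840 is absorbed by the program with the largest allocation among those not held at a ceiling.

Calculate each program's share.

Clients served total: 5,135.
Unconstrained shares: Granite Transit 17,989.27; Meridian Literacy 15,454.91; Thornfield Workforce 1,119.47; Pioneer Youth 13,915.64; Central Advocacy 10,945.93; Redwood Recovery 20,414.78.
Cap binds for Meridian Literacy ($6,500); balance $73,340 reallocated over remaining clients served 4,141.
Redistributed shares: Granite Transit 20,491.28 → $20,490; Thornfield Workforce 1,275.17 → $1,275; Pioneer Youth 15,851.07 → $15,850; Central Advocacy 12,468.33 → $12,470; Redwood Recovery 23,254.15 → $23,255.

Granite Transit: $20,490; Meridian Literacy: $6,500; Thornfield Workforce: $1,275; Pioneer Youth: $15,850; Central Advocacy: $12,470; Redwood Recovery: $23,255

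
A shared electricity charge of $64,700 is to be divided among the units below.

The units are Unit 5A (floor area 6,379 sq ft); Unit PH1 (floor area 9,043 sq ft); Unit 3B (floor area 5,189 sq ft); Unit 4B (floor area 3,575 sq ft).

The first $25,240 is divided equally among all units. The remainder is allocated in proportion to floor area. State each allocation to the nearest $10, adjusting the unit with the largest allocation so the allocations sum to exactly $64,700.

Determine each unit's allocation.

Equal tier: $25,240 ÷ 4 = $6,310 apiece.
Remainder $39,460 by floor area (total 24,186): Unit 5A 10,407.48 → $10,410; Unit PH1 14,753.86 → $14,750; Unit 3B 8,465.97 → $8,470; Unit 4B 5,832.69 → $5,830.
Totals: Unit 5A $6,310 + $10,410 = $16,720; Unit PH1 $6,310 + $14,750 = $21,060; Unit 3B $6,310 + $8,470 = $14,780; Unit 4B $6,310 + $5,830 = $12,140.

Unit 5A: $16,720 · Unit PH1: $21,060 · Unit 3B: $14,780 · Unit 4B: $12,140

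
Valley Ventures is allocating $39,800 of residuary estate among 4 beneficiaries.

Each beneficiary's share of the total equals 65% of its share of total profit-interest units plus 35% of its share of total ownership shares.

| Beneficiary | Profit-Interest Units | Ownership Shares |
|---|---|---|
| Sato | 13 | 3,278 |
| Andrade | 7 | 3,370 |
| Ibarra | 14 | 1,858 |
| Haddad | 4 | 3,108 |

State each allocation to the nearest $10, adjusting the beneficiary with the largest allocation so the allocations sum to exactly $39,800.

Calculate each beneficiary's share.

Totals — profit-interest units 38, ownership shares 11,614.
Composite weights (65% profit-interest units + 35% ownership shares): Sato 0.3212; Andrade 0.2213; Ibarra 0.2955; Haddad 0.1621.
Proportional shares: Sato 12,781.94; Andrade 8,807.55; Ibarra 11,759.56; Haddad 6,450.94.
After rounding ($10): Sato $12,780; Andrade $8,810; Ibarra $11,760; Haddad $6,450. Sum = $39,800.
No rounding difference to absorb.

Sato: $12,780 | Andrade: $8,810 | Ibarra: $11,760 | Haddad: $6,450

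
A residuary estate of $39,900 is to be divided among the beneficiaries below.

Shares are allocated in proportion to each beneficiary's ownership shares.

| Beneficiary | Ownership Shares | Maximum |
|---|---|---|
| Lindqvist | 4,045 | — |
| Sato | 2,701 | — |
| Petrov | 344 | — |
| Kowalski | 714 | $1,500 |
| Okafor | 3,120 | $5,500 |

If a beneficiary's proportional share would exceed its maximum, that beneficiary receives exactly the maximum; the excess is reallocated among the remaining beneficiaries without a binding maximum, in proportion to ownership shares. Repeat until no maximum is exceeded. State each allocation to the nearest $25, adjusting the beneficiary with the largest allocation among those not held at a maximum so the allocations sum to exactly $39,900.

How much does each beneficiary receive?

Sum of ownership shares: 10,924.
Proportional shares (ignoring caps): Lindqvist 14,774.40; Sato 9,865.42; Petrov 1,256.46; Kowalski 2,607.89; Okafor 11,395.83.
Held at cap: Kowalski ($1,500), Okafor ($5,500); balance $32,900 reallocated over remaining ownership shares 7,090.
Shares after redistribution: Lindqvist 18,770.17 → $18,775; Sato 12,533.55 → $12,525; Petrov 1,596.28 → $1,600.

Lindqvist: $18,775 · Sato: $12,525 · Petrov: $1,600 · Kowalski: $1,500 · Okafor: $5,500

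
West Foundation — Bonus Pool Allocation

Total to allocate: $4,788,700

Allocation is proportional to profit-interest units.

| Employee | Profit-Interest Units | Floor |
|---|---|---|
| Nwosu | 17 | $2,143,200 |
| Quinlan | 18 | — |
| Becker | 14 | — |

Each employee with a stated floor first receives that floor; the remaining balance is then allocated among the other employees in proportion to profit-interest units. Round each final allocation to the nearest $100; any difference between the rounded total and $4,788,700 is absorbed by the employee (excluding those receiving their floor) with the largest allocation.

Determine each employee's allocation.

Fund the minimums — Nwosu $2,143,200. Residual $2,645,500.
Residual split over remaining profit-interest units 32: Quinlan 1,488,093.75 → $1,488,100; Becker 1,157,406.25 → $1,157,400.

Nwosu: $2,143,200 · Quinlan: $1,488,100 · Becker: $1,157,400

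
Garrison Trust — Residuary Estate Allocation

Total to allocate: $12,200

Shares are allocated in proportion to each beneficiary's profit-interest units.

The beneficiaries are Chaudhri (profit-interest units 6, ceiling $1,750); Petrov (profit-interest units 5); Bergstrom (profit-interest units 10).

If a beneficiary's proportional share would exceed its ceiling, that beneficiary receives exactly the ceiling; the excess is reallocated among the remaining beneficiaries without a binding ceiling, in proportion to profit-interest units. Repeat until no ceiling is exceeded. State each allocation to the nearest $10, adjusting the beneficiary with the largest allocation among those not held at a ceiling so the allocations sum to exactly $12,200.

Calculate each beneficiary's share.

Total profit-interest units = 21.
Proportional shares (ignoring caps): Chaudhri 3,485.71; Petrov 2,904.76; Bergstrom 5,809.52.
Held at cap: Chaudhri ($1,750); balance $10,450 reallocated over remaining profit-interest units 15.
Remaining shares: Petrov 3,483.33 → $3,480; Bergstrom 6,966.67 → $6,970.

Chaudhri: $1,750; Petrov: $3,480; Bergstrom: $6,970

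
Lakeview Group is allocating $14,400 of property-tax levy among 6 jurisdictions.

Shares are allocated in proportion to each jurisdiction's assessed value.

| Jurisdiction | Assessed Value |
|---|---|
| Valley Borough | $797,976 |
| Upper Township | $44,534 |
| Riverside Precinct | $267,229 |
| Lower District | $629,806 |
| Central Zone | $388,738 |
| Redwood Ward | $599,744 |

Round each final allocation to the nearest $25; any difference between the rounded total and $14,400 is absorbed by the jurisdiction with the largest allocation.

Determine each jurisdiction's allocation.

Valley Borough: $4,225 | Upper Township: $225 | Riverside Precinct: $1,400 | Lower District: $3,325 | Central Zone: $2,050 | Redwood Ward: $3,175

Total assessed value = 2,728,027.
Raw shares: Valley Borough 797,976/2,728,027 × $14,400 = 4,212.15; Upper Township 44,534/2,728,027 × $14,400 = 235.07; Riverside Precinct 267,229/2,728,027 × $14,400 = 1,410.58; Lower District 629,806/2,728,027 × $14,400 = 3,324.46; Central Zone 388,738/2,728,027 × $14,400 = 2,051.97; Redwood Ward 599,744/2,728,027 × $14,400 = 3,165.77.
After rounding ($25): Valley Borough $4,200; Upper Township $225; Riverside Precinct $1,400; Lower District $3,325; Central Zone $2,050; Redwood Ward $3,175. Sum = $14,375.
Difference $14,400 − $14,375 = +$25 applied to largest allocation (Valley Borough): Valley Borough becomes $4,225.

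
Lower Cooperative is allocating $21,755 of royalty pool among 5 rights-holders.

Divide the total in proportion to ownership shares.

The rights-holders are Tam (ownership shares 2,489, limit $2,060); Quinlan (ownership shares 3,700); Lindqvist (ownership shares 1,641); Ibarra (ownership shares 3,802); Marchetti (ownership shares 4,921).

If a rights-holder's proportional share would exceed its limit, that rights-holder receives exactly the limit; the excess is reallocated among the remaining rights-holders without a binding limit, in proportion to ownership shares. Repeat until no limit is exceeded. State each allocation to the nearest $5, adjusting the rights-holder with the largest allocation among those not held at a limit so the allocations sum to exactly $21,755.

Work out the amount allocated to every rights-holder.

Tam: $2,060 | Quinlan: $5,180 | Lindqvist: $2,300 | Ibarra: $5,325 | Marchetti: $6,890

Combined ownership shares = 16,553.
Pro-rata shares before constraints: Tam 3,271.20; Quinlan 4,862.77; Lindqvist 2,156.71; Ibarra 4,996.83; Marchetti 6,467.49.
Cap binds for Tam ($2,060); remaining pool $19,695 reallocated over remaining ownership shares 14,064.
Remaining shares: Quinlan 5,181.42 → $5,180; Lindqvist 2,298.03 → $2,300; Ibarra 5,324.26 → $5,325; Marchetti 6,891.29 → $6,890.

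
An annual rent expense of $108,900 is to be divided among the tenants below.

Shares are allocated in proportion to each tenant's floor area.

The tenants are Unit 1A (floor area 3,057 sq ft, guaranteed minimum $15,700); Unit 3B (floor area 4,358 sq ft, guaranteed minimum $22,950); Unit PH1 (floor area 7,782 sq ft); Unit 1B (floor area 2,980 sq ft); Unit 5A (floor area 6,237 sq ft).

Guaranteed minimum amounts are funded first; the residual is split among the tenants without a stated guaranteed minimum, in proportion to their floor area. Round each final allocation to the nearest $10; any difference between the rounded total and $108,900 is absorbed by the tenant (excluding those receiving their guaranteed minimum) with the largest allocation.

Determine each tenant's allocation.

Fund the minimums — Unit 1A $15,700; Unit 3B $22,950. Remaining pool $70,250.
Remaining pool split over remaining floor area 16,999: Unit PH1 32,159.86 → $32,160; Unit 1B 12,315.14 → $12,320; Unit 5A 25,775.001 → $25,780.
Rounding difference −$10 applied to Unit PH1 → $32,150.

Unit 1A: $15,700 · Unit 3B: $22,950 · Unit PH1: $32,150 · Unit 1B: $12,320 · Unit 5A: $25,780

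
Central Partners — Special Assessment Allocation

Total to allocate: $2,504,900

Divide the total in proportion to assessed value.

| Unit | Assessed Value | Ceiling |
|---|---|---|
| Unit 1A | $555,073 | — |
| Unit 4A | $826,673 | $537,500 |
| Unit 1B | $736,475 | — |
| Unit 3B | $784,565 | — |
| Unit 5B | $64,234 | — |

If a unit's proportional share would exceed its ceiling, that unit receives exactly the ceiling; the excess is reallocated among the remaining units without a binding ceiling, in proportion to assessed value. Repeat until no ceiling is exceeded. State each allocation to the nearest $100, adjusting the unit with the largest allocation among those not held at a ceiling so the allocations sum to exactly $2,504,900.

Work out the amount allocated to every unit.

Unit 1A: $510,200; Unit 4A: $537,500; Unit 1B: $677,000; Unit 3B: $721,200; Unit 5B: $59,000

Assessed value total: 2,967,020.
Pro-rata shares before constraints: Unit 1A 468,619.14; Unit 4A 697,916.83; Unit 1B 621,767.37; Unit 3B 662,367.25; Unit 5B 54,229.41.
Cap binds for Unit 4A ($537,500); balance $1,967,400 reallocated over remaining assessed value 2,140,347.
Redistributed shares: Unit 1A 510,221.30 → $510,200; Unit 1B 676,965.42 → $677,000; Unit 3B 721,169.60 → $721,200; Unit 5B 59,043.68 → $59,000.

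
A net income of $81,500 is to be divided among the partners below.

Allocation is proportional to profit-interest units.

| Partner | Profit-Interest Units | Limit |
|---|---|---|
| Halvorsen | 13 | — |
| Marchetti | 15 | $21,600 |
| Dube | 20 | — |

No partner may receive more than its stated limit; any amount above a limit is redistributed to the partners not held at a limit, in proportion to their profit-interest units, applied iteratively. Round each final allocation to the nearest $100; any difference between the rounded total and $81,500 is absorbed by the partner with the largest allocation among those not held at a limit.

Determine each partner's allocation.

Halvorsen: $23,600; Marchetti: $21,600; Dube: $36,300

Profit-interest units total: 48.
Proportional shares (ignoring caps): Halvorsen 22,072.92; Marchetti 25,468.75; Dube 33,958.33.
Cap binds for Marchetti ($21,600); remaining pool $59,900 reallocated over remaining profit-interest units 33.
Shares after redistribution: Halvorsen 23,596.97 → $23,600; Dube 36,303.03 → $36,300.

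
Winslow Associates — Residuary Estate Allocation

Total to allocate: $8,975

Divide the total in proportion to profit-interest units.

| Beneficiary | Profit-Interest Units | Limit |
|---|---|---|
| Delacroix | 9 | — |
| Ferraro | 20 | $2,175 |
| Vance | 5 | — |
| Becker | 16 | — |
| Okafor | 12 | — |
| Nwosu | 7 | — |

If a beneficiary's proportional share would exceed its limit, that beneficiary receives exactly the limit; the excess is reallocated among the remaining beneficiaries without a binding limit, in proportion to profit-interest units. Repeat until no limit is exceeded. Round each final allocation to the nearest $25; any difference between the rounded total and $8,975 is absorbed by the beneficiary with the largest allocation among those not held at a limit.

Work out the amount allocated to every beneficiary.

Total profit-interest units = 69.
Pro-rata shares before constraints: Delacroix 1,170.65; Ferraro 2,601.45; Vance 650.36; Becker 2,081.16; Okafor 1,560.87; Nwosu 910.51.
Capped: Ferraro ($2,175); residual $6,800 reallocated over remaining profit-interest units 49.
Remaining shares: Delacroix 1,248.98 → $1,250; Vance 693.88 → $700; Becker 2,220.41 → $2,225; Okafor 1,665.31 → $1,675; Nwosu 971.43 → $975.
Rounding difference −$25 applied to Becker → $2,200.

Delacroix: $1,250 | Ferraro: $2,175 | Vance: $700 | Becker: $2,200 | Okafor: $1,675 | Nwosu: $975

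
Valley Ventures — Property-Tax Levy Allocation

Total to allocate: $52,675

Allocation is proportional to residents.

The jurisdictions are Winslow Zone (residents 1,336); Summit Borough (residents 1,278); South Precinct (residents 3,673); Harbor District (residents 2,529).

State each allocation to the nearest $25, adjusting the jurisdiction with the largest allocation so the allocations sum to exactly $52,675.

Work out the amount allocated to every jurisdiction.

Total residents = 8,816.
Unrounded shares: Winslow Zone 1,336/8,816 × $52,675 = 7,982.51; Summit Borough 1,278/8,816 × $52,675 = 7,635.96; South Precinct 3,673/8,816 × $52,675 = 21,945.93; Harbor District 2,529/8,816 × $52,675 = 15,110.60.
Rounded to nearest $25: Winslow Zone $7,975; Summit Borough $7,625; South Precinct $21,950; Harbor District $15,100. Sum = $52,650.
Difference $52,675 − $52,650 = +$25 applied to largest allocation (South Precinct): South Precinct becomes $21,975.

Winslow Zone: $7,975 · Summit Borough: $7,625 · South Precinct: $21,975 · Harbor District: $15,100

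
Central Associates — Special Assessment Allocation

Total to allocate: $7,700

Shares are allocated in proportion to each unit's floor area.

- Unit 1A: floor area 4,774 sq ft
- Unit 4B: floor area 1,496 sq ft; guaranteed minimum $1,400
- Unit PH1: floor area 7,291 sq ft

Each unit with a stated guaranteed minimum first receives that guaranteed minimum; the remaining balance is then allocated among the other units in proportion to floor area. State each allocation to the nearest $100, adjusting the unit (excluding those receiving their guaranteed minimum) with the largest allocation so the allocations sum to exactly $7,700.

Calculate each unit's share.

Unit 1A: $2,500 | Unit 4B: $1,400 | Unit PH1: $3,800

Fund the minimums — Unit 4B $1,400. Residual $6,300.
Residual split over remaining floor area 12,065: Unit 1A 2,492.85 → $2,500; Unit PH1 3,807.15 → $3,800.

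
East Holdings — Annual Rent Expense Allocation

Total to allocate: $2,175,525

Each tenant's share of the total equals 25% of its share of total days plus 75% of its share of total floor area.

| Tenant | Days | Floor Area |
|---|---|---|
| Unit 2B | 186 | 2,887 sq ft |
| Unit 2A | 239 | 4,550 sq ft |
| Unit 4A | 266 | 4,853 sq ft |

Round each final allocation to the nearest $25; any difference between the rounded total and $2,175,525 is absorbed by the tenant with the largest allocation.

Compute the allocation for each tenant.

Unit 2B: $529,675 · Unit 2A: $792,175 · Unit 4A: $853,675

Totals — days 691, floor area 12,290.
Combined weights (25% days + 75% floor area): Unit 2B 0.2435; Unit 2A 0.3641; Unit 4A 0.3924.
Proportional shares: Unit 2B 529,682.90; Unit 2A 792,181.87; Unit 4A 853,660.23.
After rounding ($25): Unit 2B $529,675; Unit 2A $792,175; Unit 4A $853,650. Sum = $2,175,500.
Difference $2,175,525 − $2,175,500 = +$25 applied to largest allocation (Unit 4A): Unit 4A becomes $853,675.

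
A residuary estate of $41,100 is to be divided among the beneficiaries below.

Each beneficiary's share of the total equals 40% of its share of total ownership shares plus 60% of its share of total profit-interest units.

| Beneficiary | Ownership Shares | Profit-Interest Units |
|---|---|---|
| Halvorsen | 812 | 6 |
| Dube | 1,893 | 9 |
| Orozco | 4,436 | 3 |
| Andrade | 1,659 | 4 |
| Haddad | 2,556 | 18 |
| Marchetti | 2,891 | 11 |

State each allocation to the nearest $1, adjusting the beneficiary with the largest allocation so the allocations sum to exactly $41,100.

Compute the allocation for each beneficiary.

Totals — ownership shares 14,247, profit-interest units 51.
Composite weights (40% ownership shares + 60% profit-interest units): Halvorsen 0.0934; Dube 0.1590; Orozco 0.1598; Andrade 0.0936; Haddad 0.2835; Marchetti 0.2106.
Raw shares: Halvorsen 3,838.17; Dube 6,536.15; Orozco 6,569.41; Andrade 3,848.48; Haddad 11,652.97; Marchetti 8,654.83.
After rounding ($1): Halvorsen $3,838; Dube $6,536; Orozco $6,569; Andrade $3,848; Haddad $11,653; Marchetti $8,655. Sum = $41,099.
Difference $41,100 − $41,099 = +$1 applied to largest allocation (Haddad): Haddad becomes $11,654.

Halvorsen: $3,838; Dube: $6,536; Orozco: $6,569; Andrade: $3,848; Haddad: $11,654; Marchetti: $8,655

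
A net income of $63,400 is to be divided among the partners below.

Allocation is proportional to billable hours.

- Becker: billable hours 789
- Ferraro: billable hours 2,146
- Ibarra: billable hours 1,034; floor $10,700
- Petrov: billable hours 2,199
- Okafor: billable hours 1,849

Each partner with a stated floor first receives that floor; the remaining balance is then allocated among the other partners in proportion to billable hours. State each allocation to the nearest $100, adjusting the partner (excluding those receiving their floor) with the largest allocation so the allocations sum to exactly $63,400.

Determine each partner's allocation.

Becker: $6,000; Ferraro: $16,200; Ibarra: $10,700; Petrov: $16,500; Okafor: $14,000

Minimums first: Ibarra $10,700. Balance $52,700.
Balance split over remaining billable hours 6,983: Becker 5,954.50 → $6,000; Ferraro 16,195.65 → $16,200; Petrov 16,595.63 → $16,600; Okafor 13,954.22 → $14,000.
Rounding difference −$100 applied to Petrov → $16,500.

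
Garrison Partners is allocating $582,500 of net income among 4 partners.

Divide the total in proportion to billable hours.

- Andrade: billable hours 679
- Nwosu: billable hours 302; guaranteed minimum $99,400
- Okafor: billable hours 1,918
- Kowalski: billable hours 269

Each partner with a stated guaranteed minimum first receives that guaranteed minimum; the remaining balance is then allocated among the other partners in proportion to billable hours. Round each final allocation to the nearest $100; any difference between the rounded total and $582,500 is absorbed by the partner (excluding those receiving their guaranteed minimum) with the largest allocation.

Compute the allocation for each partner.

Andrade: $114,500; Nwosu: $99,400; Okafor: $323,300; Kowalski: $45,300

Fund the minimums — Nwosu $99,400. Balance $483,100.
Balance split over remaining billable hours 2,866: Andrade 114,453.91 → $114,500; Okafor 323,302.79 → $323,300; Kowalski 45,343.30 → $45,300.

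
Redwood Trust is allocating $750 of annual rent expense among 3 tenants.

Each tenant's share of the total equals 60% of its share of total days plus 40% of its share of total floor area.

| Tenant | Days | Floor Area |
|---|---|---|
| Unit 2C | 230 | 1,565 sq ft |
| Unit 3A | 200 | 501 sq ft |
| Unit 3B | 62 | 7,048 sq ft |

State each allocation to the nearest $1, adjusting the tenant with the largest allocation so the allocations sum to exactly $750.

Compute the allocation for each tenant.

Unit 2C: $262 · Unit 3A: $199 · Unit 3B: $289

Totals — days 492, floor area 9,114.
Composite weights (60% days + 40% floor area): Unit 2C 0.3492; Unit 3A 0.2659; Unit 3B 0.3849.
Raw shares: Unit 2C 261.88; Unit 3A 199.42; Unit 3B 288.70.
After rounding ($1): Unit 2C $262; Unit 3A $199; Unit 3B $289. Sum = $750.
Rounded total matches; no reconciliation needed.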